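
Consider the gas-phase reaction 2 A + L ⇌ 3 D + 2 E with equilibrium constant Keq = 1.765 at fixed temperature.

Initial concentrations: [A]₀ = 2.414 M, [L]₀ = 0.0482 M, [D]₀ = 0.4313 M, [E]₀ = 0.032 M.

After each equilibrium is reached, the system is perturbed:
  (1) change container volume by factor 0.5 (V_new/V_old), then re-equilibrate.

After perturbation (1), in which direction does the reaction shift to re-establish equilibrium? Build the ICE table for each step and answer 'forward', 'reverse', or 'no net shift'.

Q₀ = 2.9249e-04 vs Keq = 1.765 ⇒ Q<K, forward
Step 1:
                    A           L           D           E
  Initial       2.414      0.0482      0.4313       0.032
  Change     -0.09575    -0.04787      0.1436     0.09575
  Equil         2.318  3.2693e-04      0.5749      0.1277
  solve Keq expr → x = 0.04787; check Q = 1.765
Then change container volume by factor 0.5 (V_new/V_old).
Step 2:
                    A           L           D           E
  Initial       4.637  6.5385e-04        1.15      0.2555
  Change     0.003692    0.001846   -0.005538   -0.003692
  Equil          4.64      0.0025       1.144      0.2518
  solve Keq expr → x = -0.001846; check Q = 1.765

Direction: reverse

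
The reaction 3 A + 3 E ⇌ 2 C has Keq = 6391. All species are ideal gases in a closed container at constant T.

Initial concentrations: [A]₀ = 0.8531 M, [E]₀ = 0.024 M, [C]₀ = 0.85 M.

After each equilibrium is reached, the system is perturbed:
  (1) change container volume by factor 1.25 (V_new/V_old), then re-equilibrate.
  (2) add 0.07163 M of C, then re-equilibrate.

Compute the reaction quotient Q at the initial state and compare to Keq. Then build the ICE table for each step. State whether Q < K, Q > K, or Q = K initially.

Q₀ = 8.4179e+04; Q > K (proceeds reverse)

Q₀ = 8.4179e+04 vs Keq = 6391 ⇒ Q>K, reverse
Step 1:
                    A           E           C
  I            0.8531       0.024        0.85
  C            0.0299      0.0299    -0.01993
  E             0.883      0.0539      0.8301
  solve Keq expr → x = -0.009967; check Q = 6391
Then change container volume by factor 1.25 (V_new/V_old).
Step 2:
                    A           E           C
  I            0.7064     0.04312      0.6641
  C           0.01335     0.01335   -0.008903
  E            0.7198     0.05647      0.6552
  solve Keq expr → x = -0.004451; check Q = 6391
Then add 0.07163 M of C.
Step 3:
                    A           E           C
  I            0.7198     0.05647      0.7268
  C           0.00361     0.00361   -0.002407
  E            0.7234     0.06008      0.7244
  solve Keq expr → x = -0.001203; check Q = 6391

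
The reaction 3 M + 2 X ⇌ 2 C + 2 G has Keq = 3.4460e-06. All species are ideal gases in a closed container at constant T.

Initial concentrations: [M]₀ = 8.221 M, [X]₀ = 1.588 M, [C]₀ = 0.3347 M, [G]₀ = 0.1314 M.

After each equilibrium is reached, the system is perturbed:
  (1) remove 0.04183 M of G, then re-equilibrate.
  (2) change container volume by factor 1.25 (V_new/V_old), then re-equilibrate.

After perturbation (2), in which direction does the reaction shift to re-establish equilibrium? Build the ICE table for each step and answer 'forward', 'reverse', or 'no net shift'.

Q₀ = 1.3805e-06 vs Keq = 3.4460e-06 ⇒ Q<K, forward
Step 1:
                  M         X         C         G
  I           8.221     1.588    0.3347    0.1314
  C        -0.06679  -0.04453   0.04453   0.04453
  E           8.154     1.543    0.3792    0.1759
  solve Keq expr → x = 0.02226; check Q = 3.4460e-06
Then remove 0.04183 M of G.
Step 2:
                  M         X         C         G
  I           8.154     1.543    0.3792    0.1341
  C        -0.03959  -0.02639   0.02639   0.02639
  E           8.115     1.517    0.4056    0.1605
  solve Keq expr → x = 0.0132; check Q = 3.4460e-06
Then change container volume by factor 1.25 (V_new/V_old).
Step 3:
                  M         X         C         G
  I           6.492     1.214    0.3245    0.1284
  C         0.01353  0.009021 -0.009021 -0.009021
  E           6.505     1.223    0.3155    0.1194
  solve Keq expr → x = -0.00451; check Q = 3.4460e-06

Direction: reverse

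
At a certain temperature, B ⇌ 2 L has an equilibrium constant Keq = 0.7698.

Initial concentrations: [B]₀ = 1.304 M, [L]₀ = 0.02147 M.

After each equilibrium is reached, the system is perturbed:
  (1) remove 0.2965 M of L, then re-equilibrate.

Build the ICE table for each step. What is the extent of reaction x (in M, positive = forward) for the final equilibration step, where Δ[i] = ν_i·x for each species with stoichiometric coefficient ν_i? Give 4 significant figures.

Q₀ = 3.5350e-04 vs Keq = 0.7698 ⇒ Q<K, forward
Step 1:
                  B         L
  I           1.304   0.02147
  C         -0.4052    0.8103
  E          0.8988    0.8318
  solve Keq expr → x = 0.4052; check Q = 0.7698
Then remove 0.2965 M of L.
Step 2:
                  B         L
  I          0.8988    0.5353
  C         -0.1196    0.2392
  E          0.7792    0.7745
  solve Keq expr → x = 0.1196; check Q = 0.7698

x = 0.1196 M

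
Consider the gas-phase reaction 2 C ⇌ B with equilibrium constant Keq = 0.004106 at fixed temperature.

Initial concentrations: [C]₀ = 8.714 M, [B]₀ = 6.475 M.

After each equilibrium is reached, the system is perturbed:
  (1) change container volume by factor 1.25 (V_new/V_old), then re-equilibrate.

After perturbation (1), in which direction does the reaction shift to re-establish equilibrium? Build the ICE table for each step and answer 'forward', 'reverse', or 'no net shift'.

Direction: reverse

Q₀ = 0.08527 vs Keq = 0.004106 ⇒ Q>K, reverse
Step 1:
                   C          B
  Initial      8.714      6.475
  Change       10.06     -5.028
  Equil        18.77      1.447
  solve Keq expr → x = -5.028; check Q = 0.004106
Then change container volume by factor 1.25 (V_new/V_old).
Step 2:
                   C          B
  Initial      15.02      1.157
  Change      0.3705    -0.1852
  Equil        15.39     0.9721
  solve Keq expr → x = -0.1852; check Q = 0.004106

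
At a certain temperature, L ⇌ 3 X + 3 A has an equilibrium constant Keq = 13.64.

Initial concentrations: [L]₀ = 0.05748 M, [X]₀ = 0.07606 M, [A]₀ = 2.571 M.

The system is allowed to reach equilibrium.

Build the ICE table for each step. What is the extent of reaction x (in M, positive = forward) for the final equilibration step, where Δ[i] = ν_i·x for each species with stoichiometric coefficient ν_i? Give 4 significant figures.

Q₀ = 0.1301 vs Keq = 13.64 ⇒ Q<K, forward
Step 1:
                   L          X          A
  Initial    0.05748    0.07606      2.571
  Change    -0.04427     0.1328     0.1328
  Equil      0.01321     0.2089      2.704
  solve Keq expr → x = 0.04427; check Q = 13.64

x = 0.04427 M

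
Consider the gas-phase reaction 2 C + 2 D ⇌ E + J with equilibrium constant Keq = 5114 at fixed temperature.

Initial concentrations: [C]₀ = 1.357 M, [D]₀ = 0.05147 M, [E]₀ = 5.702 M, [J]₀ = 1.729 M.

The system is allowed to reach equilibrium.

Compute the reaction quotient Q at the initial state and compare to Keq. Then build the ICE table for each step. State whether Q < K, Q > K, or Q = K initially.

Q₀ = 2021; Q < K (proceeds forward)

Q₀ = 2021 vs Keq = 5114 ⇒ Q<K, forward
Step 1:
                    C           D           E           J
  I             1.357     0.05147       5.702       1.729
  C          -0.01855    -0.01855    0.009276    0.009276
  E             1.338     0.03292       5.711       1.738
  solve Keq expr → x = 0.009276; check Q = 5114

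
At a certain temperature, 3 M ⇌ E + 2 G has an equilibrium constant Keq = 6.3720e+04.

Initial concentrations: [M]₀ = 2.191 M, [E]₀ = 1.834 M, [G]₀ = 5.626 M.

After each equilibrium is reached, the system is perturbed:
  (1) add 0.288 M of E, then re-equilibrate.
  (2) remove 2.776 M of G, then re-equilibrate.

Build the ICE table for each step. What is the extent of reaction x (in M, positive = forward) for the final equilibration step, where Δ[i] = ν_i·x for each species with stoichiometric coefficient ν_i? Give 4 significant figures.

Q₀ = 5.519 vs Keq = 6.3720e+04 ⇒ Q<K, forward
Step 1:
                   M          E          G
  init         2.191      1.834      5.626
  Δ           -2.066     0.6887      1.377
  eq          0.1248      2.523      7.003
  solve Keq expr → x = 0.6887; check Q = 6.3720e+04
Then add 0.288 M of E.
Step 2:
                   M          E          G
  init        0.1248      2.811      7.003
  Δ         0.004517  -0.001506  -0.003012
  eq          0.1293      2.809          7
  solve Keq expr → x = -0.001506; check Q = 6.3720e+04
Then remove 2.776 M of G.
Step 3:
                   M          E          G
  init        0.1293      2.809      4.224
  Δ         -0.03647    0.01216    0.02431
  eq         0.09281      2.821      4.249
  solve Keq expr → x = 0.01216; check Q = 6.3720e+04

x = 0.01216 M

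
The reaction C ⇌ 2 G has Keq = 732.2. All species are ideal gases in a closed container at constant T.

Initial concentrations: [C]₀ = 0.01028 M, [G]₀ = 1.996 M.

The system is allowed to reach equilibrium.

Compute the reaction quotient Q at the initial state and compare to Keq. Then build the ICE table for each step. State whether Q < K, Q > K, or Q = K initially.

Q₀ = 387.6 vs Keq = 732.2 ⇒ Q<K, forward
Step 1:
                  C         G
  I         0.01028     1.996
  C       -0.004787  0.009573
  E        0.005493     2.006
  solve Keq expr → x = 0.004787; check Q = 732.2

Q₀ = 387.6; Q < K (proceeds forward)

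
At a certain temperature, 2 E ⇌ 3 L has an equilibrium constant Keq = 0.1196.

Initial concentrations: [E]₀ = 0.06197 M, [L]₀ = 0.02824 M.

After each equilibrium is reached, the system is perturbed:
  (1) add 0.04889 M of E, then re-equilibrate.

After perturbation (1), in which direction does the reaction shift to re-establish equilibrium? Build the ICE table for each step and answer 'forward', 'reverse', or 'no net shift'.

Direction: forward

Q₀ = 0.005865 vs Keq = 0.1196 ⇒ Q<K, forward
Step 1:
                   E          L
  I          0.06197    0.02824
  C         -0.02052    0.03077
  E          0.04145    0.05901
  solve Keq expr → x = 0.01026; check Q = 0.1196
Then add 0.04889 M of E.
Step 2:
                   E          L
  I          0.09034    0.05901
  C         -0.01779    0.02669
  E          0.07255     0.0857
  solve Keq expr → x = 0.008897; check Q = 0.1196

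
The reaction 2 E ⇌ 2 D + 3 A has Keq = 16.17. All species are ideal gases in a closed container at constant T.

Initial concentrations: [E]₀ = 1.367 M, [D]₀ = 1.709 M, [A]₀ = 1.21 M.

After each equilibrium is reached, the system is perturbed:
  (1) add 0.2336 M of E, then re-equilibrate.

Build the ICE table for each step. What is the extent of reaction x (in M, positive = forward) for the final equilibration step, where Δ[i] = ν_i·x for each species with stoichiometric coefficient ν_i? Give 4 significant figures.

x = 0.03817 M

Q₀ = 2.769 vs Keq = 16.17 ⇒ Q<K, forward
Step 1:
                   E          D          A
  Initial      1.367      1.709       1.21
  Change     -0.2995     0.2995     0.4492
  Equil        1.068      2.008      1.659
  solve Keq expr → x = 0.1497; check Q = 16.17
Then add 0.2336 M of E.
Step 2:
                   E          D          A
  Initial      1.301      2.008      1.659
  Change    -0.07635    0.07635     0.1145
  Equil        1.225      2.085      1.774
  solve Keq expr → x = 0.03817; check Q = 16.17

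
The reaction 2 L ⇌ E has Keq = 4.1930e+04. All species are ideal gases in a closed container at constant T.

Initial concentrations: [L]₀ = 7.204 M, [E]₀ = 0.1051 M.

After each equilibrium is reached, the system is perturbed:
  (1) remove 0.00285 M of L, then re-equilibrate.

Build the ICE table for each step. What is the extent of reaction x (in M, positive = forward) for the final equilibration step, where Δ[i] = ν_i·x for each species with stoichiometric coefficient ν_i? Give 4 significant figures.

Q₀ = 0.002025 vs Keq = 4.1930e+04 ⇒ Q<K, forward
Step 1:
                  L         E
  init        7.204    0.1051
  Δ          -7.195     3.597
  eq       0.009397     3.702
  solve Keq expr → x = 3.597; check Q = 4.1930e+04
Then remove 0.00285 M of L.
Step 2:
                  L         E
  init     0.006547     3.702
  Δ        0.002848 -0.001424
  eq       0.009395     3.701
  solve Keq expr → x = -0.001424; check Q = 4.1930e+04

x = -0.001424 M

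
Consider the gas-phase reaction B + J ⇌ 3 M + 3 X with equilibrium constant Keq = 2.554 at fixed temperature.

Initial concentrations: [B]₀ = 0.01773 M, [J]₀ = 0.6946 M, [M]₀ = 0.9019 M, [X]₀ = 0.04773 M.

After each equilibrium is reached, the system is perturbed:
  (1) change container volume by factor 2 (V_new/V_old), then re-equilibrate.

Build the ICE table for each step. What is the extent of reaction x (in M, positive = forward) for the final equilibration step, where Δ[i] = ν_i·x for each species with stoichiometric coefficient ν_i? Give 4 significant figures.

Q₀ = 0.006477 vs Keq = 2.554 ⇒ Q<K, forward
Step 1:
                   B          J          M          X
  I          0.01773     0.6946     0.9019    0.04773
  C         -0.01724   -0.01724    0.05171    0.05171
  E       4.9291e-04     0.6774     0.9536    0.09944
  solve Keq expr → x = 0.01724; check Q = 2.554
Then change container volume by factor 2 (V_new/V_old).
Step 2:
                   B          J          M          X
  I       2.4646e-04     0.3387     0.4768    0.04972
  C       -2.3032e-04 -2.3032e-04 6.9096e-04 6.9096e-04
  E       1.6136e-05     0.3385     0.4775    0.05041
  solve Keq expr → x = 2.3032e-04; check Q = 2.554

x = 2.3032e-04 M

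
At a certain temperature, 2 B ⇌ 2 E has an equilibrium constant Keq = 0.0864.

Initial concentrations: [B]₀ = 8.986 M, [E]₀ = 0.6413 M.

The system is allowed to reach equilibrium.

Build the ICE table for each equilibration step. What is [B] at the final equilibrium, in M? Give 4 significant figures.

Q₀ = 0.005093 vs Keq = 0.0864 ⇒ Q<K, forward
Step 1:
                    B           E
  I             8.986      0.6413
  C            -1.546       1.546
  E              7.44       2.187
  solve Keq expr → x = 0.7728; check Q = 0.0864

[B]_eq = 7.44 M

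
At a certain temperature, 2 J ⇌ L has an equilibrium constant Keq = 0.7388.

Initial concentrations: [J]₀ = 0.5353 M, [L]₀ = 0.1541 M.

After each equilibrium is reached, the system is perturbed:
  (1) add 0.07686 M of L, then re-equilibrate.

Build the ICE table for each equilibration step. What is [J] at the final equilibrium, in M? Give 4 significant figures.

[J]_eq = 0.5501 M

Q₀ = 0.5378 vs Keq = 0.7388 ⇒ Q<K, forward
Step 1:
                   J          L
  Initial     0.5353     0.1541
  Change    -0.04582    0.02291
  Equil       0.4895      0.177
  solve Keq expr → x = 0.02291; check Q = 0.7388
Then add 0.07686 M of L.
Step 2:
                   J          L
  Initial     0.4895     0.2539
  Change     0.06061   -0.03031
  Equil       0.5501     0.2236
  solve Keq expr → x = -0.03031; check Q = 0.7388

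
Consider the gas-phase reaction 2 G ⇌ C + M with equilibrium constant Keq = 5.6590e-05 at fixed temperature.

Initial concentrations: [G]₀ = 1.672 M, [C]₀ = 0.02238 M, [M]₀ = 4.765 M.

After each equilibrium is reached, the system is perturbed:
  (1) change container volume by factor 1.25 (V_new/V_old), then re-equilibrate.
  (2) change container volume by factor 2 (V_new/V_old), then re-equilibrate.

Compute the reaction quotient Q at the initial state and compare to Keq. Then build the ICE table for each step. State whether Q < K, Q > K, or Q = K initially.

Q₀ = 0.03815; Q > K (proceeds reverse)

Q₀ = 0.03815 vs Keq = 5.6590e-05 ⇒ Q>K, reverse
Step 1:
                    G           C           M
  Initial       1.672     0.02238       4.765
  Change      0.04469    -0.02234    -0.02234
  Equil         1.717  3.5164e-05       4.743
  solve Keq expr → x = -0.02234; check Q = 5.6590e-05
Then change container volume by factor 1.25 (V_new/V_old).
Step 2:
                    G           C           M
  Initial       1.373  2.8131e-05       3.794
  Change            0           0           0
  Equil         1.373  2.8131e-05       3.794
  solve Keq expr → x = 0; check Q = 5.6590e-05
Then change container volume by factor 2 (V_new/V_old).
Step 3:
                    G           C           M
  Initial      0.6867  1.4066e-05       1.897
  Change            0           0           0
  Equil        0.6867  1.4066e-05       1.897
  solve Keq expr → x = 0; check Q = 5.6590e-05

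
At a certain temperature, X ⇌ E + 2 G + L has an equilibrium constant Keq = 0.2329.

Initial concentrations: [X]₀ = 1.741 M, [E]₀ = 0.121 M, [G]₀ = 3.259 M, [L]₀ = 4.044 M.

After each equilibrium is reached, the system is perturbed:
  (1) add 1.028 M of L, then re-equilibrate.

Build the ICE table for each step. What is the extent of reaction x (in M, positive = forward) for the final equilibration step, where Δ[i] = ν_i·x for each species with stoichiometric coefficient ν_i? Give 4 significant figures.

Q₀ = 2.985 vs Keq = 0.2329 ⇒ Q>K, reverse
Step 1:
                   X          E          G          L
  Initial      1.741      0.121      3.259      4.044
  Change      0.1092    -0.1092    -0.2183    -0.1092
  Equil         1.85    0.01184      3.041      3.935
  solve Keq expr → x = -0.1092; check Q = 0.2329
Then add 1.028 M of L.
Step 2:
                   X          E          G          L
  Initial       1.85    0.01184      3.041      4.963
  Change    0.002407  -0.002407  -0.004814  -0.002407
  Equil        1.853   0.009437      3.036       4.96
  solve Keq expr → x = -0.002407; check Q = 0.2329

x = -0.002407 M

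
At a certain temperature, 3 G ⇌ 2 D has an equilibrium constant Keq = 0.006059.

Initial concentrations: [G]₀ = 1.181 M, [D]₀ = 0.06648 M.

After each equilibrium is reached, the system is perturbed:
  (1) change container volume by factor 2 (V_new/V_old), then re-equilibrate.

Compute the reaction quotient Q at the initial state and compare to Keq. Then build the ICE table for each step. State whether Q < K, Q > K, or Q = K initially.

Q₀ = 0.002683 vs Keq = 0.006059 ⇒ Q<K, forward
Step 1:
                   G          D
  Initial      1.181    0.06648
  Change    -0.04218    0.02812
  Equil        1.139     0.0946
  solve Keq expr → x = 0.01406; check Q = 0.006059
Then change container volume by factor 2 (V_new/V_old).
Step 2:
                   G          D
  Initial     0.5694     0.0473
  Change     0.01834   -0.01223
  Equil       0.5877    0.03507
  solve Keq expr → x = -0.006113; check Q = 0.006059

Q₀ = 0.002683; Q < K (proceeds forward)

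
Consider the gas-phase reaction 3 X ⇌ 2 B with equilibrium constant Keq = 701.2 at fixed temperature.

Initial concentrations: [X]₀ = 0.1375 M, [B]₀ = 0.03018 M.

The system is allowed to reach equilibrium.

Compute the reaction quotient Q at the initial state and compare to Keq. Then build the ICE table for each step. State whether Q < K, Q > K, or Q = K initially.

Q₀ = 0.3504; Q < K (proceeds forward)

Q₀ = 0.3504 vs Keq = 701.2 ⇒ Q<K, forward
Step 1:
                  X         B
  init       0.1375   0.03018
  Δ         -0.1124   0.07495
  eq        0.02507    0.1051
  solve Keq expr → x = 0.03748; check Q = 701.2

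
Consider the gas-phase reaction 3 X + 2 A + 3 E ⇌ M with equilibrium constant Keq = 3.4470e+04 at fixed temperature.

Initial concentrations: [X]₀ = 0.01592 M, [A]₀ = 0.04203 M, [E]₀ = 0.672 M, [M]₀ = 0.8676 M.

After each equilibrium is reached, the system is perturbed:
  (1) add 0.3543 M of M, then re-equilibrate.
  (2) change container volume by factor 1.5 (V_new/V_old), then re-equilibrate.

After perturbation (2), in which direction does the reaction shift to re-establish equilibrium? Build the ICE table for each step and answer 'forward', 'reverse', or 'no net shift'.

Q₀ = 4.0111e+08 vs Keq = 3.4470e+04 ⇒ Q>K, reverse
Step 1:
                    X           A           E           M
  Initial     0.01592     0.04203       0.672      0.8676
  Change        0.127      0.0847       0.127    -0.04235
  Equil         0.143      0.1267       0.799      0.8253
  solve Keq expr → x = -0.04235; check Q = 3.4470e+04
Then add 0.3543 M of M.
Step 2:
                    X           A           E           M
  Initial       0.143      0.1267       0.799        1.18
  Change      0.01035    0.006899     0.01035   -0.003449
  Equil        0.1533      0.1336      0.8094       1.176
  solve Keq expr → x = -0.003449; check Q = 3.4470e+04
Then change container volume by factor 1.5 (V_new/V_old).
Step 3:
                    X           A           E           M
  Initial      0.1022     0.08908      0.5396      0.7841
  Change      0.07106     0.04738     0.07106    -0.02369
  Equil        0.1733      0.1365      0.6107      0.7604
  solve Keq expr → x = -0.02369; check Q = 3.4470e+04

Direction: reverse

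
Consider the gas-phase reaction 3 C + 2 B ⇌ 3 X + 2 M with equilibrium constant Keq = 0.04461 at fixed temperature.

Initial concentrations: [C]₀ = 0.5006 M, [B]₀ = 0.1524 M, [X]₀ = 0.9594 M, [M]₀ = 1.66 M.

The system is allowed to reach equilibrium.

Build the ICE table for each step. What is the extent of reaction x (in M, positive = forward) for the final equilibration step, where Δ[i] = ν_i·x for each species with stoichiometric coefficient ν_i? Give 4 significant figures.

x = -0.2299 M

Q₀ = 835.2 vs Keq = 0.04461 ⇒ Q>K, reverse
Step 1:
                   C          B          X          M
  Initial     0.5006     0.1524     0.9594       1.66
  Change      0.6898     0.4599    -0.6898    -0.4599
  Equil         1.19     0.6123     0.2696        1.2
  solve Keq expr → x = -0.2299; check Q = 0.04461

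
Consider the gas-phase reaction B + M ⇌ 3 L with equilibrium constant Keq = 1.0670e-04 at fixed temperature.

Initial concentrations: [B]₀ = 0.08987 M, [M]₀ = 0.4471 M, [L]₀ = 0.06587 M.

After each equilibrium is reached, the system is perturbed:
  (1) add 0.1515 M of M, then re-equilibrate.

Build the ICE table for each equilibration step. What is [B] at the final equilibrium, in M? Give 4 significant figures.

Q₀ = 0.007113 vs Keq = 1.0670e-04 ⇒ Q>K, reverse
Step 1:
                    B           M           L
  Initial     0.08987      0.4471     0.06587
  Change      0.01617     0.01617     -0.0485
  Equil         0.106      0.4633     0.01737
  solve Keq expr → x = -0.01617; check Q = 1.0670e-04
Then add 0.1515 M of M.
Step 2:
                    B           M           L
  Initial       0.106      0.6148     0.01737
  Change  -5.5954e-04 -5.5954e-04    0.001679
  Equil        0.1055      0.6142     0.01905
  solve Keq expr → x = 5.5954e-04; check Q = 1.0670e-04

[B]_eq = 0.1055 M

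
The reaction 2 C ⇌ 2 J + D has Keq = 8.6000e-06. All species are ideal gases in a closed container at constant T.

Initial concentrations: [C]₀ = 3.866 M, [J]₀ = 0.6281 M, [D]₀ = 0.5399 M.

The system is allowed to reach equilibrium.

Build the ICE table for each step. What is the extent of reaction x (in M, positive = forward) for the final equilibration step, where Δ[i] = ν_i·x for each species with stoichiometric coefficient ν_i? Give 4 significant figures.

Q₀ = 0.01425 vs Keq = 8.6000e-06 ⇒ Q>K, reverse
Step 1:
                    C           J           D
  Initial       3.866      0.6281      0.5399
  Change       0.6013     -0.6013     -0.3007
  Equil         4.467     0.02678      0.2392
  solve Keq expr → x = -0.3007; check Q = 8.6000e-06

x = -0.3007 M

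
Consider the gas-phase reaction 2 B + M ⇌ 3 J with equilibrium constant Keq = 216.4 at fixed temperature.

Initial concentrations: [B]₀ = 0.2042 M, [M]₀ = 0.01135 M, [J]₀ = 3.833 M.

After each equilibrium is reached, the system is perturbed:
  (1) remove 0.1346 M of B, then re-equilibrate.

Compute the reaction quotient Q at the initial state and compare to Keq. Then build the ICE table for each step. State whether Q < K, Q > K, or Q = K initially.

Q₀ = 1.1899e+05; Q > K (proceeds reverse)

Q₀ = 1.1899e+05 vs Keq = 216.4 ⇒ Q>K, reverse
Step 1:
                  B         M         J
  I          0.2042   0.01135     3.833
  C          0.5071    0.2535   -0.7606
  E          0.7113    0.2649     3.072
  solve Keq expr → x = -0.2535; check Q = 216.4
Then remove 0.1346 M of B.
Step 2:
                  B         M         J
  I          0.5767    0.2649     3.072
  C         0.06397   0.03198  -0.09595
  E          0.6407    0.2969     2.976
  solve Keq expr → x = -0.03198; check Q = 216.4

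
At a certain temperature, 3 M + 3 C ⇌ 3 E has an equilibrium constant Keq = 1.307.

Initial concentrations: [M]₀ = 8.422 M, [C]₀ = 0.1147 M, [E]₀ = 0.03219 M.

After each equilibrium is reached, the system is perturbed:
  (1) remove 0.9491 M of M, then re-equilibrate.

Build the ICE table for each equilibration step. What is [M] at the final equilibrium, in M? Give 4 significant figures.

Q₀ = 3.7002e-05 vs Keq = 1.307 ⇒ Q<K, forward
Step 1:
                   M          C          E
  init         8.422     0.1147    0.03219
  Δ          -0.1002    -0.1002     0.1002
  eq           8.322    0.01455     0.1323
  solve Keq expr → x = 0.03338; check Q = 1.307
Then remove 0.9491 M of M.
Step 2:
                   M          C          E
  init         7.373    0.01455     0.1323
  Δ         0.001663   0.001663  -0.001663
  eq           7.374    0.01621     0.1307
  solve Keq expr → x = -5.5418e-04; check Q = 1.307

[M]_eq = 7.374 M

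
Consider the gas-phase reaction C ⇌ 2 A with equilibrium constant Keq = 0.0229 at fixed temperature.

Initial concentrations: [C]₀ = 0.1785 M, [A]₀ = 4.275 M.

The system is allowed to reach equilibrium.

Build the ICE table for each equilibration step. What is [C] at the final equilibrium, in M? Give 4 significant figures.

[C]_eq = 2.204 M

Q₀ = 102.4 vs Keq = 0.0229 ⇒ Q>K, reverse
Step 1:
                    C           A
  I            0.1785       4.275
  C             2.025       -4.05
  E             2.204      0.2246
  solve Keq expr → x = -2.025; check Q = 0.0229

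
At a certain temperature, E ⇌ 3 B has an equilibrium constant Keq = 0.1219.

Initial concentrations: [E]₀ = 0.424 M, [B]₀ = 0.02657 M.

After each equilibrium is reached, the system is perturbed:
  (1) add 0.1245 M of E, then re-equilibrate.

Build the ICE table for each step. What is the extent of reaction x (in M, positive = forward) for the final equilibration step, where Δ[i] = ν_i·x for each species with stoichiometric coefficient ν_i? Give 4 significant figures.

x = 0.01195 M

Q₀ = 4.4239e-05 vs Keq = 0.1219 ⇒ Q<K, forward
Step 1:
                    E           B
  init          0.424     0.02657
  Δ           -0.1042      0.3125
  eq           0.3198      0.3391
  solve Keq expr → x = 0.1042; check Q = 0.1219
Then add 0.1245 M of E.
Step 2:
                    E           B
  init         0.4443      0.3391
  Δ          -0.01195     0.03585
  eq           0.4324      0.3749
  solve Keq expr → x = 0.01195; check Q = 0.1219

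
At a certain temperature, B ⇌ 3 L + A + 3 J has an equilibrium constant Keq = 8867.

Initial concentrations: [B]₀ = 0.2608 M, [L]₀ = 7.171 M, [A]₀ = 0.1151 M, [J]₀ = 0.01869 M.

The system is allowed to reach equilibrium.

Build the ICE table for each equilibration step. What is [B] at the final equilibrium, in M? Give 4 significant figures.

Q₀ = 0.001063 vs Keq = 8867 ⇒ Q<K, forward
Step 1:
                    B           L           A           J
  init         0.2608       7.171      0.1151     0.01869
  Δ           -0.2513      0.7539      0.2513      0.7539
  eq         0.009486       7.925      0.3664      0.7726
  solve Keq expr → x = 0.2513; check Q = 8867

[B]_eq = 0.009486 M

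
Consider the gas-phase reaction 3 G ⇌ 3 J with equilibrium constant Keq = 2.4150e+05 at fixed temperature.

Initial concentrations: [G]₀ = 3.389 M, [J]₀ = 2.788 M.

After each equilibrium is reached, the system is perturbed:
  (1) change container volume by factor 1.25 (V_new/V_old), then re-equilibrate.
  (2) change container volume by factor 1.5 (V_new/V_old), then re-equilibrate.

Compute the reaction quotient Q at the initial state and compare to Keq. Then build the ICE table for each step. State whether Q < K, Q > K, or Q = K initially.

Q₀ = 0.5568 vs Keq = 2.4150e+05 ⇒ Q<K, forward
Step 1:
                   G          J
  init         3.389      2.788
  Δ           -3.291      3.291
  eq         0.09762      6.079
  solve Keq expr → x = 1.097; check Q = 2.4150e+05
Then change container volume by factor 1.25 (V_new/V_old).
Step 2:
                   G          J
  init        0.0781      4.864
  Δ                0          0
  eq          0.0781      4.864
  solve Keq expr → x = 0; check Q = 2.4150e+05
Then change container volume by factor 1.5 (V_new/V_old).
Step 3:
                   G          J
  init       0.05207      3.242
  Δ                0          0
  eq         0.05207      3.242
  solve Keq expr → x = 0; check Q = 2.4150e+05

Q₀ = 0.5568; Q < K (proceeds forward)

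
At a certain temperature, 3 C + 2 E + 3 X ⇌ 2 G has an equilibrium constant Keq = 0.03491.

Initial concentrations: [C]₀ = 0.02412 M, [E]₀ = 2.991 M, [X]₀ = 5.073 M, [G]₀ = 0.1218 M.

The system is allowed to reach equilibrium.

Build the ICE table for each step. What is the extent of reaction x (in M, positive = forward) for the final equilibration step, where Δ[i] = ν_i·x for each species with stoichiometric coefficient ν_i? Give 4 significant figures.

Q₀ = 0.9052 vs Keq = 0.03491 ⇒ Q>K, reverse
Step 1:
                   C          E          X          G
  Initial    0.02412      2.991      5.073     0.1218
  Change     0.03661    0.02441    0.03661   -0.02441
  Equil      0.06073      3.015       5.11    0.09739
  solve Keq expr → x = -0.0122; check Q = 0.03491

x = -0.0122 M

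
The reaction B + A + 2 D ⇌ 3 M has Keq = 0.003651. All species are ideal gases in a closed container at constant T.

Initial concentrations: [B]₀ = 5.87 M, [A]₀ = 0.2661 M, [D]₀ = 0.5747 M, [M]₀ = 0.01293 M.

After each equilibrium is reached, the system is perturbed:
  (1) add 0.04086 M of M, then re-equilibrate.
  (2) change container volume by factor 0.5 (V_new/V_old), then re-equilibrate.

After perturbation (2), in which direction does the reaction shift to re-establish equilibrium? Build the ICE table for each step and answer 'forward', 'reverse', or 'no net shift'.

Q₀ = 4.1902e-06 vs Keq = 0.003651 ⇒ Q<K, forward
Step 1:
                  B         A         D         M
  Initial      5.87    0.2661    0.5747   0.01293
  Change   -0.03207  -0.03207  -0.06414   0.09622
  Equil       5.838     0.234    0.5106    0.1091
  solve Keq expr → x = 0.03207; check Q = 0.003651
Then add 0.04086 M of M.
Step 2:
                  B         A         D         M
  Initial     5.838     0.234    0.5106      0.15
  Change    0.01185   0.01185   0.02371  -0.03556
  Equil        5.85    0.2459    0.5343    0.1144
  solve Keq expr → x = -0.01185; check Q = 0.003651
Then change container volume by factor 0.5 (V_new/V_old).
Step 3:
                  B         A         D         M
  Initial      11.7    0.4918     1.069    0.2289
  Change    -0.0167   -0.0167  -0.03339   0.05009
  Equil       11.68    0.4751     1.035     0.279
  solve Keq expr → x = 0.0167; check Q = 0.003651

Direction: forward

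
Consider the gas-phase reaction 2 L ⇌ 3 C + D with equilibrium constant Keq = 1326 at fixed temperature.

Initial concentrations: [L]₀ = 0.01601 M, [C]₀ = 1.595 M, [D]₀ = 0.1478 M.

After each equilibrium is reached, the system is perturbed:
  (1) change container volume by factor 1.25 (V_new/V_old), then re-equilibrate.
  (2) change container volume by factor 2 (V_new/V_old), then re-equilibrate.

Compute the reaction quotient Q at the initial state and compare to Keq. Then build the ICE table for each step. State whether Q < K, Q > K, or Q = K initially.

Q₀ = 2340 vs Keq = 1326 ⇒ Q>K, reverse
Step 1:
                   L          C          D
  I          0.01601      1.595     0.1478
  C         0.004932  -0.007398  -0.002466
  E          0.02094      1.588     0.1453
  solve Keq expr → x = -0.002466; check Q = 1326
Then change container volume by factor 1.25 (V_new/V_old).
Step 2:
                   L          C          D
  I          0.01675       1.27     0.1163
  C        -0.003183   0.004775   0.001592
  E          0.01357      1.275     0.1179
  solve Keq expr → x = 0.001592; check Q = 1326
Then change container volume by factor 2 (V_new/V_old).
Step 3:
                   L          C          D
  I         0.006785     0.6374    0.05893
  C        -0.003305   0.004958   0.001653
  E          0.00348     0.6424    0.06058
  solve Keq expr → x = 0.001653; check Q = 1326

Q₀ = 2340; Q > K (proceeds reverse)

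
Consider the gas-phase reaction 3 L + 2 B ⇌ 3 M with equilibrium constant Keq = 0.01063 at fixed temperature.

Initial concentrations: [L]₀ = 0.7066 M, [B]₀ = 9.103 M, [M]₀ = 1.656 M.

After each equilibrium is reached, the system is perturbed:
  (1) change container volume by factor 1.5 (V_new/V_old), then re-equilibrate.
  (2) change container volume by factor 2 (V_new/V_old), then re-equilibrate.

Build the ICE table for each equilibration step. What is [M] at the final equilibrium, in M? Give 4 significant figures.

[M]_eq = 0.2556 M

Q₀ = 0.1553 vs Keq = 0.01063 ⇒ Q>K, reverse
Step 1:
                    L           B           M
  I            0.7066       9.103       1.656
  C            0.4859      0.3239     -0.4859
  E             1.193       9.427        1.17
  solve Keq expr → x = -0.162; check Q = 0.01063
Then change container volume by factor 1.5 (V_new/V_old).
Step 2:
                    L           B           M
  I             0.795       6.285      0.7801
  C            0.1029     0.06857     -0.1029
  E            0.8979       6.353      0.6772
  solve Keq expr → x = -0.03429; check Q = 0.01063
Then change container volume by factor 2 (V_new/V_old).
Step 3:
                    L           B           M
  I            0.4489       3.177      0.3386
  C           0.08296      0.0553    -0.08296
  E            0.5319       3.232      0.2556
  solve Keq expr → x = -0.02765; check Q = 0.01063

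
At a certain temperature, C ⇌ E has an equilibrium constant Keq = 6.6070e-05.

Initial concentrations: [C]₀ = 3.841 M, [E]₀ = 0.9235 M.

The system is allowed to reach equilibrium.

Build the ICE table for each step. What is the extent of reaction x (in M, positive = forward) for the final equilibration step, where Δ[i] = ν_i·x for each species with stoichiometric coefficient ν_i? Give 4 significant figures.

x = -0.9232 M

Q₀ = 0.2404 vs Keq = 6.6070e-05 ⇒ Q>K, reverse
Step 1:
                  C         E
  Initial     3.841    0.9235
  Change     0.9232   -0.9232
  Equil       4.764 3.1477e-04
  solve Keq expr → x = -0.9232; check Q = 6.6070e-05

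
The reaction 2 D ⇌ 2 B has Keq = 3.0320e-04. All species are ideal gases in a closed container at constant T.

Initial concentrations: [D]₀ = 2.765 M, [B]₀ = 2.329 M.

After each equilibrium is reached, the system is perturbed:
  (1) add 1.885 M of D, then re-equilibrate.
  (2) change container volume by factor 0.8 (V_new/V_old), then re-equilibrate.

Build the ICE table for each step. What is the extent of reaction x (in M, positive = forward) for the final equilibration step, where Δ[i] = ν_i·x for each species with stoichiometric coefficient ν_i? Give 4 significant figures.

Q₀ = 0.7095 vs Keq = 3.0320e-04 ⇒ Q>K, reverse
Step 1:
                   D          B
  I            2.765      2.329
  C            2.242     -2.242
  E            5.007    0.08718
  solve Keq expr → x = -1.121; check Q = 3.0320e-04
Then add 1.885 M of D.
Step 2:
                   D          B
  I            6.892    0.08718
  C         -0.03226    0.03226
  E             6.86     0.1194
  solve Keq expr → x = 0.01613; check Q = 3.0320e-04
Then change container volume by factor 0.8 (V_new/V_old).
Step 3:
                   D          B
  I            8.574     0.1493
  C                0          0
  E            8.574     0.1493
  solve Keq expr → x = 0; check Q = 3.0320e-04

x = 0 M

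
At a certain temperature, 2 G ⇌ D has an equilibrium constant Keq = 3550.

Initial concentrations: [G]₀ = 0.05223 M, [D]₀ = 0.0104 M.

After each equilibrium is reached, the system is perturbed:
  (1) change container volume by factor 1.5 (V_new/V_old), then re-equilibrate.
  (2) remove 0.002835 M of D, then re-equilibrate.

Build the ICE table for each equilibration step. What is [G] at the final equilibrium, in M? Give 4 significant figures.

Q₀ = 3.812 vs Keq = 3550 ⇒ Q<K, forward
Step 1:
                  G         D
  Initial   0.05223    0.0104
  Change   -0.04909   0.02455
  Equil    0.003138   0.03495
  solve Keq expr → x = 0.02455; check Q = 3550
Then change container volume by factor 1.5 (V_new/V_old).
Step 2:
                  G         D
  Initial  0.002092    0.0233
  Change  4.5749e-04 -2.2874e-04
  Equil    0.002549   0.02307
  solve Keq expr → x = -2.2874e-04; check Q = 3550
Then remove 0.002835 M of D.
Step 3:
                  G         D
  Initial  0.002549   0.02023
  Change  -1.5714e-04 7.8570e-05
  Equil    0.002392   0.02031
  solve Keq expr → x = 7.8570e-05; check Q = 3550

[G]_eq = 0.002392 M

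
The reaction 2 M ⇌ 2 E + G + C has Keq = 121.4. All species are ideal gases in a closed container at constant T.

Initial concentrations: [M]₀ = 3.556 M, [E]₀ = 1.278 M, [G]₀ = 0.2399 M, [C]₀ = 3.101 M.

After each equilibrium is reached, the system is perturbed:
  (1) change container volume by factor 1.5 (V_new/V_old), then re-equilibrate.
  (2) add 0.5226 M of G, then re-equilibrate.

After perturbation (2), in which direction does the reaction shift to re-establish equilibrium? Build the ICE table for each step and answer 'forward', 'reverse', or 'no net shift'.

Direction: reverse

Q₀ = 0.09609 vs Keq = 121.4 ⇒ Q<K, forward
Step 1:
                   M          E          G          C
  Initial      3.556      1.278     0.2399      3.101
  Change      -2.628      2.628      1.314      1.314
  Equil       0.9284      3.906      1.554      4.415
  solve Keq expr → x = 1.314; check Q = 121.4
Then change container volume by factor 1.5 (V_new/V_old).
Step 2:
                   M          E          G          C
  Initial     0.6189      2.604      1.036      2.943
  Change     -0.1586     0.1586    0.07932    0.07932
  Equil       0.4603      2.762      1.115      3.023
  solve Keq expr → x = 0.07932; check Q = 121.4
Then add 0.5226 M of G.
Step 3:
                   M          E          G          C
  Initial     0.4603      2.762      1.638      3.023
  Change     0.07333   -0.07333   -0.03667   -0.03667
  Equil       0.5336      2.689      1.601      2.986
  solve Keq expr → x = -0.03667; check Q = 121.4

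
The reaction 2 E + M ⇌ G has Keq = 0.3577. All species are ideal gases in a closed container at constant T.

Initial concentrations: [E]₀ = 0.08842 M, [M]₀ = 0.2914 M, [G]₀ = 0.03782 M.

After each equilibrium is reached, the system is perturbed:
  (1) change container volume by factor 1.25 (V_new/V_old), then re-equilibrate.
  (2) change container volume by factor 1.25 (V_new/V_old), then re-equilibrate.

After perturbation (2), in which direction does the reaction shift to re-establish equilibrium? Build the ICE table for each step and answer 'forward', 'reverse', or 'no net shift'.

Q₀ = 16.6 vs Keq = 0.3577 ⇒ Q>K, reverse
Step 1:
                  E         M         G
  I         0.08842    0.2914   0.03782
  C          0.0698    0.0349   -0.0349
  E          0.1582    0.3263  0.002922
  solve Keq expr → x = -0.0349; check Q = 0.3577
Then change container volume by factor 1.25 (V_new/V_old).
Step 2:
                  E         M         G
  I          0.1266     0.261  0.002337
  C        0.001598 7.9876e-04 -7.9876e-04
  E          0.1282    0.2618  0.001539
  solve Keq expr → x = -7.9876e-04; check Q = 0.3577
Then change container volume by factor 1.25 (V_new/V_old).
Step 3:
                  E         M         G
  I          0.1025    0.2095  0.001231
  C       8.5653e-04 4.2827e-04 -4.2827e-04
  E          0.1034    0.2099 8.0262e-04
  solve Keq expr → x = -4.2827e-04; check Q = 0.3577

Direction: reverse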